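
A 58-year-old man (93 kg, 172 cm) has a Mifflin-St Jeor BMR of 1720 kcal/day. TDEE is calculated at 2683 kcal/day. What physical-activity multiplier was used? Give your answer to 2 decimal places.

1.56

Activity factor = TEE ÷ BMR = 2683 ÷ 1720 = 1.56.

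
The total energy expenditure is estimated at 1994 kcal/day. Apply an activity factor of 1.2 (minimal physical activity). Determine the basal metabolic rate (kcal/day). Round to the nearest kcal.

1662 kcal/day

BMR = TEE ÷ activity factor = 1994 ÷ 1.2 = 1661.6667 kcal/day.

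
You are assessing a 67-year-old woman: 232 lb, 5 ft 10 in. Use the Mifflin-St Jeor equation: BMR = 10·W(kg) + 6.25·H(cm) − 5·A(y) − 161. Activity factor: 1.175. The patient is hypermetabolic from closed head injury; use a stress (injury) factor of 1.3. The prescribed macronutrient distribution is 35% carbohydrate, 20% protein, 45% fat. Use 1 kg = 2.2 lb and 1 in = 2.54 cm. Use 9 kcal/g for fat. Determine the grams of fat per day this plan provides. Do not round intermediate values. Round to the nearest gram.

Convert to metric: weight = 232 ÷ 2.2 = 105.4545 kg; height = (5×12 + 10) × 2.54 = 70 × 2.54 = 177.8 cm.
Mifflin-St Jeor (female): BMR = 10(105.4545) + 6.25(177.8) − 5(67) − 161 = 1054.5455 + 1111.25 − 335 − 161 = 1669.7955 kcal/day.
TEE = 1669.7955 × 1.175 = 1962.0097 kcal/day.
With stress factor 1.3: 1962.0097 × 1.3 = 2550.6126 kcal/day.
Fat energy = 45% × 2550.6126 = 1147.7757 kcal.
Fat = 1147.7757 ÷ 9 kcal/g = 127.5306 g.

128 g/day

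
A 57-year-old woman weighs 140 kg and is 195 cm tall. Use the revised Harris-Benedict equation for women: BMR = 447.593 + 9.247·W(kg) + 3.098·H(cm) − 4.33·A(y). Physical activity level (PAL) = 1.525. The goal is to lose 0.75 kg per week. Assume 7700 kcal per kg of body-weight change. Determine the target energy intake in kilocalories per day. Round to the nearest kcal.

Harris-Benedict: BMR = 447.593 + 9.247(140) + 3.098(195) − 4.33(57) = 2099.473 kcal/day.
TEE = 2099.473 × 1.525 = 3201.6963 kcal/day.
Required daily deficit = 0.75 × 7700 ÷ 7 = 825 kcal/day.
Target intake = 3201.6963 − 825 = 2376.6963 kcal/day.

2377 kilocalories per day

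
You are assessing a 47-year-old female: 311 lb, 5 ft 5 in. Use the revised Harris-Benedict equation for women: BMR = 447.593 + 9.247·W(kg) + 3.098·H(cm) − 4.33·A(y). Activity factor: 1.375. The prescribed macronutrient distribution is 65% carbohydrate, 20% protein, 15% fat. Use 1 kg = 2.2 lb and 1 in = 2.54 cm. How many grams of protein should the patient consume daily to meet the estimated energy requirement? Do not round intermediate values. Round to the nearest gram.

142 g/day

Convert to metric: weight = 311 ÷ 2.2 = 141.3636 kg; height = (5×12 + 5) × 2.54 = 65 × 2.54 = 165.1 cm.
Harris-Benedict: BMR = 447.593 + 9.247(141.3636) + 3.098(165.1) − 4.33(47) = 2062.7523 kcal/day.
TEE = 2062.7523 × 1.375 = 2836.2845 kcal/day.
Protein energy = 20% × 2836.2845 = 567.2569 kcal.
Protein = 567.2569 ÷ 4 kcal/g = 141.8142 g.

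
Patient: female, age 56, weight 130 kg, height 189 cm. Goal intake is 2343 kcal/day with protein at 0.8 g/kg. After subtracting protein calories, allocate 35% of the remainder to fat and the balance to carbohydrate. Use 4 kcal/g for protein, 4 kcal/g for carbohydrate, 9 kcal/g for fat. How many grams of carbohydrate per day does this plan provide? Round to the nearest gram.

Protein = 0.8 × 130 = 104 g → 104 × 4 = 416 kcal.
Non-protein calories = 2343 − 416 = 1927 kcal.
Fat: 35% × 1927 = 674.45 kcal; carbohydrate: 1252.55 kcal.
Carbohydrate: 1252.55 kcal ÷ 4 kcal/g = 313.1375 g.

313 g/day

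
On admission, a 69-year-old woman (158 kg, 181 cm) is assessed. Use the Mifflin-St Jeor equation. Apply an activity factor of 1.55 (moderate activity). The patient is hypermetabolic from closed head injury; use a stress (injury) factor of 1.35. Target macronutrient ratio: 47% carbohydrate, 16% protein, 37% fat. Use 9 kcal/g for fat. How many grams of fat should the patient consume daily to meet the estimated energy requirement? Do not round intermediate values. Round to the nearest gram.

Mifflin-St Jeor (female): BMR = 10(158) + 6.25(181) − 5(69) − 161 = 1580 + 1131.25 − 345 − 161 = 2205.25 kcal/day.
TEE = 2205.25 × 1.55 = 3418.1375 kcal/day.
With stress factor 1.35: 3418.1375 × 1.35 = 4614.4856 kcal/day.
Fat energy = 37% × 4614.4856 = 1707.3597 kcal.
Fat = 1707.3597 ÷ 9 kcal/g = 189.7066 g.

190 g/day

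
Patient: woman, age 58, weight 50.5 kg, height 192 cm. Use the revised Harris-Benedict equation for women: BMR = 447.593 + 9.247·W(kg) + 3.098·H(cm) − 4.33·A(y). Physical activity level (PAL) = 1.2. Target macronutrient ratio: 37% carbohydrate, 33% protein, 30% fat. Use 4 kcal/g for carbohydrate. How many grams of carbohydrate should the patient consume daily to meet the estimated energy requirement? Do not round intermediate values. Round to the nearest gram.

140 g/day

Harris-Benedict: BMR = 447.593 + 9.247(50.5) + 3.098(192) − 4.33(58) = 1258.2425 kcal/day.
TEE = 1258.2425 × 1.2 = 1509.891 kcal/day.
Carbohydrate energy = 37% × 1509.891 = 558.6597 kcal.
Carbohydrate = 558.6597 ÷ 4 kcal/g = 139.6649 g.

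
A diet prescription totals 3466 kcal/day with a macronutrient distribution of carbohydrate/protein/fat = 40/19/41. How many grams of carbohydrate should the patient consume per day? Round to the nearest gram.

Carbohydrate energy = 40% × 3466 = 1386.4 kcal.
At 4 kcal/g: 1386.4 ÷ 4 = 346.6 g.

347 g/day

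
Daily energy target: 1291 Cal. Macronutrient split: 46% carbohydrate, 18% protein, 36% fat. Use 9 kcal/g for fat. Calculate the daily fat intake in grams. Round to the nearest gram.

52 g/day

Fat energy = 36% × 1291 = 464.76 kcal.
At 9 kcal/g: 464.76 ÷ 9 = 51.64 g.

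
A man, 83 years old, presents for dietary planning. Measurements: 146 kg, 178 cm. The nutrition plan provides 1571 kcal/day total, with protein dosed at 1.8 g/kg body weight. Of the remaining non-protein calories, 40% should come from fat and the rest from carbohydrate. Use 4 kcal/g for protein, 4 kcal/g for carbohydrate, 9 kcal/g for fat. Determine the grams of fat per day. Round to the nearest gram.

23 g/day

Protein = 1.8 × 146 = 262.8 g → 262.8 × 4 = 1051.2 kcal.
Non-protein calories = 1571 − 1051.2 = 519.8 kcal.
Fat: 40% × 519.8 = 207.92 kcal; carbohydrate: 311.88 kcal.
Fat: 207.92 kcal ÷ 9 kcal/g = 23.1022 g.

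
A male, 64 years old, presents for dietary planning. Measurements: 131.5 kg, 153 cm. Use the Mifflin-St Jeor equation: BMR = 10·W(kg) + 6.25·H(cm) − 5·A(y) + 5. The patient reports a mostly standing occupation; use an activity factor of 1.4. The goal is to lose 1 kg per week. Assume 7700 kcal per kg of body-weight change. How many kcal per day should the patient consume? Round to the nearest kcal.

1639 kcal per day

Mifflin-St Jeor (male): BMR = 10(131.5) + 6.25(153) − 5(64) + 5 = 1315 + 956.25 − 320 + 5 = 1956.25 kcal/day.
TEE = 1956.25 × 1.4 = 2738.75 kcal/day.
Required daily deficit = 1 × 7700 ÷ 7 = 1100 kcal/day.
Target intake = 2738.75 − 1100 = 1638.75 kcal/day.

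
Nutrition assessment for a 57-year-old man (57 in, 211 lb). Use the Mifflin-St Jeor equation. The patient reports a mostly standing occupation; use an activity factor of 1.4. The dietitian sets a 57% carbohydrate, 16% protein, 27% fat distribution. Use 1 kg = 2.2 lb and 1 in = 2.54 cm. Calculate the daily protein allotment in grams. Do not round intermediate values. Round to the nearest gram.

Convert to metric: weight = 211 ÷ 2.2 = 95.9091 kg; height = 57 × 2.54 = 144.78 cm.
Mifflin-St Jeor (male): BMR = 10(95.9091) + 6.25(144.78) − 5(57) + 5 = 959.0909 + 904.875 − 285 + 5 = 1583.9659 kcal/day.
TEE = 1583.9659 × 1.4 = 2217.5523 kcal/day.
Protein energy = 16% × 2217.5523 = 354.8084 kcal.
Protein = 354.8084 ÷ 4 kcal/g = 88.7021 g.

89 g/day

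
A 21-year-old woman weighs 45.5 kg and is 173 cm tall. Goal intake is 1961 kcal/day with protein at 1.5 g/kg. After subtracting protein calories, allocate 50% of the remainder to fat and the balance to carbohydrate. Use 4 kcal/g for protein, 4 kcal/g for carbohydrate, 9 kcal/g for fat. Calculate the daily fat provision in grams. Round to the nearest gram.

Protein = 1.5 × 45.5 = 68.25 g → 68.25 × 4 = 273 kcal.
Non-protein calories = 1961 − 273 = 1688 kcal.
Fat: 50% × 1688 = 844 kcal; carbohydrate: 844 kcal.
Fat: 844 kcal ÷ 9 kcal/g = 93.7778 g.

94 g/day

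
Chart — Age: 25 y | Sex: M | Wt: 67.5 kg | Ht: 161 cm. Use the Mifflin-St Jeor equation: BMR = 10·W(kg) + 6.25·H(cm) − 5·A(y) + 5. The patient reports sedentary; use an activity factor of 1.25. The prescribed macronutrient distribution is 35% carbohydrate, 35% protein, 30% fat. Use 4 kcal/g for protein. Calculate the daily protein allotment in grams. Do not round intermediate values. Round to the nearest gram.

171 g/day

Mifflin-St Jeor (male): BMR = 10(67.5) + 6.25(161) − 5(25) + 5 = 675 + 1006.25 − 125 + 5 = 1561.25 kcal/day.
TEE = 1561.25 × 1.25 = 1951.5625 kcal/day.
Protein energy = 35% × 1951.5625 = 683.0469 kcal.
Protein = 683.0469 ÷ 4 kcal/g = 170.7617 g.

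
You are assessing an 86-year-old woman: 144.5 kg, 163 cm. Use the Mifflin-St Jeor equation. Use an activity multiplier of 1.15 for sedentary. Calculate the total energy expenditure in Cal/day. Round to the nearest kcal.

2154 Cal/day

Mifflin-St Jeor (female): BMR = 10(144.5) + 6.25(163) − 5(86) − 161 = 1445 + 1018.75 − 430 − 161 = 1872.75 kcal/day.
TEE = BMR × activity factor = 1872.75 × 1.15 = 2153.6625 kcal/day.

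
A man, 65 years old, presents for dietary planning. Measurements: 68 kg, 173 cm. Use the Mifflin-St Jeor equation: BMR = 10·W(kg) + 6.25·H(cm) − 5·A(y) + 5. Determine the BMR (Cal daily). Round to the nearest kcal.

1441 Cal daily

Mifflin-St Jeor (male): BMR = 10(68) + 6.25(173) − 5(65) + 5 = 680 + 1081.25 − 325 + 5 = 1441.25 kcal/day.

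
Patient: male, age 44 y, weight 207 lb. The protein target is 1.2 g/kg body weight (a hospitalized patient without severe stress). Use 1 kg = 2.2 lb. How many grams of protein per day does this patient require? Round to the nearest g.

Weight in kg = 207 ÷ 2.2 = 94.0909 kg.
Protein = 1.2 g/kg × 94.0909 kg = 112.9091 g/day.

113 g/day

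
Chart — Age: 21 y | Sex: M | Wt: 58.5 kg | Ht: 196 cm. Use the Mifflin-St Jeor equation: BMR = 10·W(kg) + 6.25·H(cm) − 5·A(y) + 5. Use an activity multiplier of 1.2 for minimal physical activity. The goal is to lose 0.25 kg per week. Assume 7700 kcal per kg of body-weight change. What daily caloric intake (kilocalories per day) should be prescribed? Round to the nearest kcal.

1777 kilocalories per day

Mifflin-St Jeor (male): BMR = 10(58.5) + 6.25(196) − 5(21) + 5 = 585 + 1225 − 105 + 5 = 1710 kcal/day.
TEE = 1710 × 1.2 = 2052 kcal/day.
Required daily deficit = 0.25 × 7700 ÷ 7 = 275 kcal/day.
Target intake = 2052 − 275 = 1777 kcal/day.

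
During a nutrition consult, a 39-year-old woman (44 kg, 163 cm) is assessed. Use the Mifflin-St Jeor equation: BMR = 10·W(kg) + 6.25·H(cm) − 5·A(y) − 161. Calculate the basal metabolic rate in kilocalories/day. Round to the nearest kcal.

Mifflin-St Jeor (female): BMR = 10(44) + 6.25(163) − 5(39) − 161 = 440 + 1018.75 − 195 − 161 = 1102.75 kcal/day.

1103 kilocalories/day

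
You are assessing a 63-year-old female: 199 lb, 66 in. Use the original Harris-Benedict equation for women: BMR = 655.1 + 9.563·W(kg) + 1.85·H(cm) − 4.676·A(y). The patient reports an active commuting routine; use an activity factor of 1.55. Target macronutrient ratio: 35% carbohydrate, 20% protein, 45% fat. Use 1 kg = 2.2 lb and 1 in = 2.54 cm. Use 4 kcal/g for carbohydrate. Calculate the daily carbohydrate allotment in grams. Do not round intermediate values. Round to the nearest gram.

Convert to metric: weight = 199 ÷ 2.2 = 90.4545 kg; height = 66 × 2.54 = 167.64 cm.
Harris-Benedict: BMR = 655.1 + 9.563(90.4545) + 1.85(167.64) − 4.676(63) = 1535.6628 kcal/day.
TEE = 1535.6628 × 1.55 = 2380.2774 kcal/day.
Carbohydrate energy = 35% × 2380.2774 = 833.0971 kcal.
Carbohydrate = 833.0971 ÷ 4 kcal/g = 208.2743 g.

208 g/day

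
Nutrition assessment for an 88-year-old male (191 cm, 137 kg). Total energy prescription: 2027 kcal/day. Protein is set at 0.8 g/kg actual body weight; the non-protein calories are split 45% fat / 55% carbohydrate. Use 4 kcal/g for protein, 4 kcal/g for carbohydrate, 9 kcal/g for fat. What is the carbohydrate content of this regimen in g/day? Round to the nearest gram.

Protein = 0.8 × 137 = 109.6 g → 109.6 × 4 = 438.4 kcal.
Non-protein calories = 2027 − 438.4 = 1588.6 kcal.
Fat: 45% × 1588.6 = 714.87 kcal; carbohydrate: 873.73 kcal.
Carbohydrate: 873.73 kcal ÷ 4 kcal/g = 218.4325 g.

218 g/day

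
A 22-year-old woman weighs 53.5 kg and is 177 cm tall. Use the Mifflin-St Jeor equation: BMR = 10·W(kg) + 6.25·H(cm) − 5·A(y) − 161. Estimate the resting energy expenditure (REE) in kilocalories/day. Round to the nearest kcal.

Mifflin-St Jeor (female): BMR = 10(53.5) + 6.25(177) − 5(22) − 161 = 535 + 1106.25 − 110 − 161 = 1370.25 kcal/day.

1370 kilocalories/day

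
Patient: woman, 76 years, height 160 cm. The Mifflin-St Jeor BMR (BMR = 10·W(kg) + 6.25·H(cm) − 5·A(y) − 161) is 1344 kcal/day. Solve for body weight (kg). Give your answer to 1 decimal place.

1344 = 10·W + 6.25(160) − 5(76) − 161
10·W = 1344 − 459 = 885, so W = 88.5 kg.

88.5 kg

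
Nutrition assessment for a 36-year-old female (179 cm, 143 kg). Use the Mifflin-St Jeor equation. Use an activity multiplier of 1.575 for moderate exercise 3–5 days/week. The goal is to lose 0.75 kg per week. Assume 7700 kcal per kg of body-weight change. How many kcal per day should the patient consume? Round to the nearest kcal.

2652 kcal per day

Mifflin-St Jeor (female): BMR = 10(143) + 6.25(179) − 5(36) − 161 = 1430 + 1118.75 − 180 − 161 = 2207.75 kcal/day.
TEE = 2207.75 × 1.575 = 3477.2063 kcal/day.
Required daily deficit = 0.75 × 7700 ÷ 7 = 825 kcal/day.
Target intake = 3477.2063 − 825 = 2652.2063 kcal/day.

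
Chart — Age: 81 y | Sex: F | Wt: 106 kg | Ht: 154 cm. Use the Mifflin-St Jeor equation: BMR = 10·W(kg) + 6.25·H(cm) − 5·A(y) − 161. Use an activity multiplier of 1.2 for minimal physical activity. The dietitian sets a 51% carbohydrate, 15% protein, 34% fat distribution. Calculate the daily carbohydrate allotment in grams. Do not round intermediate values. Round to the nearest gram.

223 g/day

Mifflin-St Jeor (female): BMR = 10(106) + 6.25(154) − 5(81) − 161 = 1060 + 962.5 − 405 − 161 = 1456.5 kcal/day.
TEE = 1456.5 × 1.2 = 1747.8 kcal/day.
Carbohydrate energy = 51% × 1747.8 = 891.378 kcal.
Carbohydrate = 891.378 ÷ 4 kcal/g = 222.8445 g.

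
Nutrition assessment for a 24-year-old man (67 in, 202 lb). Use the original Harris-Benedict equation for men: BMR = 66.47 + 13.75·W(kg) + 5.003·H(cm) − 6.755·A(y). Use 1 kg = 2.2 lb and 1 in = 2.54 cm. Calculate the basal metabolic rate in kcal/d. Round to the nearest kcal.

Convert to metric: weight = 202 ÷ 2.2 = 91.8182 kg; height = 67 × 2.54 = 170.18 cm.
Harris-Benedict: BMR = 66.47 + 13.75(91.8182) + 5.003(170.18) − 6.755(24) = 2018.2605 kcal/day.

2018 kcal/d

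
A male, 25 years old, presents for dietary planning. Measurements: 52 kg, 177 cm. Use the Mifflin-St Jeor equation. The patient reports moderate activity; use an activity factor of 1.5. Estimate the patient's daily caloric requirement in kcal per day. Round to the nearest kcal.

Mifflin-St Jeor (male): BMR = 10(52) + 6.25(177) − 5(25) + 5 = 520 + 1106.25 − 125 + 5 = 1506.25 kcal/day.
TEE = BMR × activity factor = 1506.25 × 1.5 = 2259.375 kcal/day.

2259 kcal per day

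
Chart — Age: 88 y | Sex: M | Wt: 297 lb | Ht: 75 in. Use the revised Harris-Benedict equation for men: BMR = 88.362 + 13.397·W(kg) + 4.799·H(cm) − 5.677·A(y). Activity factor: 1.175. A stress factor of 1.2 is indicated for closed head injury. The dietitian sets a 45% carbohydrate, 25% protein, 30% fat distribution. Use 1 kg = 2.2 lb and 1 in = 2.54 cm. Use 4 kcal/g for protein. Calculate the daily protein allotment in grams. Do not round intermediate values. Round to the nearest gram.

Convert to metric: weight = 297 ÷ 2.2 = 135 kg; height = 75 × 2.54 = 190.5 cm.
Harris-Benedict: BMR = 88.362 + 13.397(135) + 4.799(190.5) − 5.677(88) = 2311.5905 kcal/day.
TEE = 2311.5905 × 1.175 = 2716.1188 kcal/day.
With stress factor 1.2: 2716.1188 × 1.2 = 3259.3426 kcal/day.
Protein energy = 25% × 3259.3426 = 814.8357 kcal.
Protein = 814.8357 ÷ 4 kcal/g = 203.7089 g.

204 g/day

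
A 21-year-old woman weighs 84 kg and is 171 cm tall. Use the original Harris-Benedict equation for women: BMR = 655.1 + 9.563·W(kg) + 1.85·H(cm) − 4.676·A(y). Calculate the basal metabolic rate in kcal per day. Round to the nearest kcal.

Harris-Benedict: BMR = 655.1 + 9.563(84) + 1.85(171) − 4.676(21) = 1676.546 kcal/day.

1677 kcal per day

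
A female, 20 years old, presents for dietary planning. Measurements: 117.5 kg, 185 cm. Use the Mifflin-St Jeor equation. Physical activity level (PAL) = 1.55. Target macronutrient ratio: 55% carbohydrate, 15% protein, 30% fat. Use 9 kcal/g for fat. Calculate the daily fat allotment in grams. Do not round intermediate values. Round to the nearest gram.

Mifflin-St Jeor (female): BMR = 10(117.5) + 6.25(185) − 5(20) − 161 = 1175 + 1156.25 − 100 − 161 = 2070.25 kcal/day.
TEE = 2070.25 × 1.55 = 3208.8875 kcal/day.
Fat energy = 30% × 3208.8875 = 962.6663 kcal.
Fat = 962.6663 ÷ 9 kcal/g = 106.9629 g.

107 g/day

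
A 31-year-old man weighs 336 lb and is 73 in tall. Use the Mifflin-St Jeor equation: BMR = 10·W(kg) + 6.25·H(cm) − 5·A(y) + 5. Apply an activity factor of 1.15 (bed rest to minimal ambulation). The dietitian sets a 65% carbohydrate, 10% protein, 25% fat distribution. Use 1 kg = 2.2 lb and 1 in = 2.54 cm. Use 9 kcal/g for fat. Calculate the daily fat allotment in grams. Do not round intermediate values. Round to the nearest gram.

81 g/day

Convert to metric: weight = 336 ÷ 2.2 = 152.7273 kg; height = 73 × 2.54 = 185.42 cm.
Mifflin-St Jeor (male): BMR = 10(152.7273) + 6.25(185.42) − 5(31) + 5 = 1527.2727 + 1158.875 − 155 + 5 = 2536.1477 kcal/day.
TEE = 2536.1477 × 1.15 = 2916.5699 kcal/day.
Fat energy = 25% × 2916.5699 = 729.1425 kcal.
Fat = 729.1425 ÷ 9 kcal/g = 81.0158 g.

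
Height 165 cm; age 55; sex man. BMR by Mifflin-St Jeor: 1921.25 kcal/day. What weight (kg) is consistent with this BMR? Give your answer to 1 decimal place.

1921.25 = 10·W + 6.25(165) − 5(55) + 5
10·W = 1921.25 − 761.25 = 1160, so W = 116 kg.

116.0 kg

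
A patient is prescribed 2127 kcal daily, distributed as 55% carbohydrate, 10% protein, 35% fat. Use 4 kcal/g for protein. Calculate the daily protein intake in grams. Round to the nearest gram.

Protein energy = 10% × 2127 = 212.7 kcal.
At 4 kcal/g: 212.7 ÷ 4 = 53.175 g.

53 g/day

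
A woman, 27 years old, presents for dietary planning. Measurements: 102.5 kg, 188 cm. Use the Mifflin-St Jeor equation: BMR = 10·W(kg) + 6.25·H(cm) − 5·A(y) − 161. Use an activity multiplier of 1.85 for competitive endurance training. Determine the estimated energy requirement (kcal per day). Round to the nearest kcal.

3522 kcal per day

Mifflin-St Jeor (female): BMR = 10(102.5) + 6.25(188) − 5(27) − 161 = 1025 + 1175 − 135 − 161 = 1904 kcal/day.
TEE = BMR × activity factor = 1904 × 1.85 = 3522.4 kcal/day.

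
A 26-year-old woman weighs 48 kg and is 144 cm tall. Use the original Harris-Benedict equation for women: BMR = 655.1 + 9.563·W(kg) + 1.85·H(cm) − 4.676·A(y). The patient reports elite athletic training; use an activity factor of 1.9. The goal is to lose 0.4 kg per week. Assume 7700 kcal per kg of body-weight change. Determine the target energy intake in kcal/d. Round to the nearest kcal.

Harris-Benedict: BMR = 655.1 + 9.563(48) + 1.85(144) − 4.676(26) = 1258.948 kcal/day.
TEE = 1258.948 × 1.9 = 2392.0012 kcal/day.
Required daily deficit = 0.4 × 7700 ÷ 7 = 440 kcal/day.
Target intake = 2392.0012 − 440 = 1952.0012 kcal/day.

1952 kcal/d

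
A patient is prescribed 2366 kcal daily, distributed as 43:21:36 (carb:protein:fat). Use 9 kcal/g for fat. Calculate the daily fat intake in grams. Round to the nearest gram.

Fat energy = 36% × 2366 = 851.76 kcal.
At 9 kcal/g: 851.76 ÷ 9 = 94.64 g.

95 g/day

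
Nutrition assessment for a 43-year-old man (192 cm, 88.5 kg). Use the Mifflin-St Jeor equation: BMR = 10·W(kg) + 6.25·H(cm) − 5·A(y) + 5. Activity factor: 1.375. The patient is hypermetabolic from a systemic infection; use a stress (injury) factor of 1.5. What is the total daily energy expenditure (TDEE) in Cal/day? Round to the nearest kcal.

Mifflin-St Jeor (male): BMR = 10(88.5) + 6.25(192) − 5(43) + 5 = 885 + 1200 − 215 + 5 = 1875 kcal/day.
TEE = BMR × activity factor = 1875 × 1.375 = 2578.125 kcal/day.
Apply stress factor: 2578.125 × 1.5 = 3867.1875 kcal/day.

3867 Cal/day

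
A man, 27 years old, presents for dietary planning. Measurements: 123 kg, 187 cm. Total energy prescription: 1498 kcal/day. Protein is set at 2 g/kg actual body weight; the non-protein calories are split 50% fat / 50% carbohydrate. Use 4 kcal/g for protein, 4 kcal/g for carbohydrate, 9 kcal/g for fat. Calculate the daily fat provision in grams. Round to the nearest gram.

Protein = 2 × 123 = 246 g → 246 × 4 = 984 kcal.
Non-protein calories = 1498 − 984 = 514 kcal.
Fat: 50% × 514 = 257 kcal; carbohydrate: 257 kcal.
Fat: 257 kcal ÷ 9 kcal/g = 28.5556 g.

29 g/day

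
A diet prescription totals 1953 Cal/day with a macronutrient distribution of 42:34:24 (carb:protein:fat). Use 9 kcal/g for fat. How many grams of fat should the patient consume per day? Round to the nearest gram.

52 g/day

Fat energy = 24% × 1953 = 468.72 kcal.
At 9 kcal/g: 468.72 ÷ 9 = 52.08 g.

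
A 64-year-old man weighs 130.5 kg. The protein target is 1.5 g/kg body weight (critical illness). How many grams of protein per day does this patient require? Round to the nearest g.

196 g/day

Protein = 1.5 g/kg × 130.5 kg = 195.75 g/day.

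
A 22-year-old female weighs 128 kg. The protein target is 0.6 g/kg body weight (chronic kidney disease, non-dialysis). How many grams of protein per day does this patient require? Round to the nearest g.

Protein = 0.6 g/kg × 128 kg = 76.8 g/day.

77 g/day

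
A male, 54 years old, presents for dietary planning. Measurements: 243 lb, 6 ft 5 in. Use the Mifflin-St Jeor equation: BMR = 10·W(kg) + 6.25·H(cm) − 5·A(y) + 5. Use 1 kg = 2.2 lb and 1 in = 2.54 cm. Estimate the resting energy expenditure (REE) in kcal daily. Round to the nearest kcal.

Convert to metric: weight = 243 ÷ 2.2 = 110.4545 kg; height = (6×12 + 5) × 2.54 = 77 × 2.54 = 195.58 cm.
Mifflin-St Jeor (male): BMR = 10(110.4545) + 6.25(195.58) − 5(54) + 5 = 1104.5455 + 1222.375 − 270 + 5 = 2061.9205 kcal/day.

2062 kcal daily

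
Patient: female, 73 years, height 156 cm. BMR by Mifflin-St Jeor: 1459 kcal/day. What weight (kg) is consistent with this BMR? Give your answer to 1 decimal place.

1459 = 10·W + 6.25(156) − 5(73) − 161
10·W = 1459 − 449 = 1010, so W = 101 kg.

101.0 kg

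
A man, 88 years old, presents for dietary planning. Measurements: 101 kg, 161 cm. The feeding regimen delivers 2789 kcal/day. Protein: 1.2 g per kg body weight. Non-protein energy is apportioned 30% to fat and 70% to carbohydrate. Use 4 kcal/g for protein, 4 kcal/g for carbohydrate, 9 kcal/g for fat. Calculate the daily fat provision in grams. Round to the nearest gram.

Protein = 1.2 × 101 = 121.2 g → 121.2 × 4 = 484.8 kcal.
Non-protein calories = 2789 − 484.8 = 2304.2 kcal.
Fat: 30% × 2304.2 = 691.26 kcal; carbohydrate: 1612.94 kcal.
Fat: 691.26 kcal ÷ 9 kcal/g = 76.8067 g.

77 g/day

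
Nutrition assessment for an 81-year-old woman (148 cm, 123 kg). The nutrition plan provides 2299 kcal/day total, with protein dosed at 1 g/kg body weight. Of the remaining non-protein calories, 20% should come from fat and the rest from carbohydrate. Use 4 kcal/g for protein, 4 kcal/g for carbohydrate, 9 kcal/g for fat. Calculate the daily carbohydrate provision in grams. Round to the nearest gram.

361 g/day

Protein = 1 × 123 = 123 g → 123 × 4 = 492 kcal.
Non-protein calories = 2299 − 492 = 1807 kcal.
Fat: 20% × 1807 = 361.4 kcal; carbohydrate: 1445.6 kcal.
Carbohydrate: 1445.6 kcal ÷ 4 kcal/g = 361.4 g.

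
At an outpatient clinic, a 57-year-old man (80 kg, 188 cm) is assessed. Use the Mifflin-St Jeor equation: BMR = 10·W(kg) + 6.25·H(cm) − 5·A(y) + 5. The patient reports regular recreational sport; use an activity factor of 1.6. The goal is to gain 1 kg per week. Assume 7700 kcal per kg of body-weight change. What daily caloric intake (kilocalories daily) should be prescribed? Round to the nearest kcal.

3812 kilocalories daily

Mifflin-St Jeor (male): BMR = 10(80) + 6.25(188) − 5(57) + 5 = 800 + 1175 − 285 + 5 = 1695 kcal/day.
TEE = 1695 × 1.6 = 2712 kcal/day.
Required daily surplus = 1 × 7700 ÷ 7 = 1100 kcal/day.
Target intake = 2712 + 1100 = 3812 kcal/day.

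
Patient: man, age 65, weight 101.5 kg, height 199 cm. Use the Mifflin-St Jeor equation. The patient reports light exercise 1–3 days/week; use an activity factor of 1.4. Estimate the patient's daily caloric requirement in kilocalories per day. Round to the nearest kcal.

2714 kilocalories per day

Mifflin-St Jeor (male): BMR = 10(101.5) + 6.25(199) − 5(65) + 5 = 1015 + 1243.75 − 325 + 5 = 1938.75 kcal/day.
TEE = BMR × activity factor = 1938.75 × 1.4 = 2714.25 kcal/day.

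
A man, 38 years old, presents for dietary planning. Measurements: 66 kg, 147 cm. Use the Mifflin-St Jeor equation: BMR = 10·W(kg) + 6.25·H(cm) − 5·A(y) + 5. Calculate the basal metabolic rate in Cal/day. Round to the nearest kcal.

Mifflin-St Jeor (male): BMR = 10(66) + 6.25(147) − 5(38) + 5 = 660 + 918.75 − 190 + 5 = 1393.75 kcal/day.

1394 Cal/day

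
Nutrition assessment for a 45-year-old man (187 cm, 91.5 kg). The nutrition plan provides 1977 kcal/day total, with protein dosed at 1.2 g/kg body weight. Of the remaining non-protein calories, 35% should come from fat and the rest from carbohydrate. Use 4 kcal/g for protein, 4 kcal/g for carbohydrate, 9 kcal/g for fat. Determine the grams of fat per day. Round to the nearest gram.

Protein = 1.2 × 91.5 = 109.8 g → 109.8 × 4 = 439.2 kcal.
Non-protein calories = 1977 − 439.2 = 1537.8 kcal.
Fat: 35% × 1537.8 = 538.23 kcal; carbohydrate: 999.57 kcal.
Fat: 538.23 kcal ÷ 9 kcal/g = 59.8033 g.

60 g/day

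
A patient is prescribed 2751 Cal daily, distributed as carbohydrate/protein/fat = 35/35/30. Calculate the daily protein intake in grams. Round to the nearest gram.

241 g/day

Protein energy = 35% × 2751 = 962.85 kcal.
At 4 kcal/g: 962.85 ÷ 4 = 240.7125 g.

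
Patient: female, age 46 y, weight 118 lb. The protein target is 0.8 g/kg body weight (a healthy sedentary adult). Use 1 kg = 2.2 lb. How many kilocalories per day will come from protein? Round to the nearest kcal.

Weight in kg = 118 ÷ 2.2 = 53.6364 kg.
Protein = 0.8 g/kg × 53.6364 kg = 42.9091 g/day.
Protein energy = 42.9091 g × 4 kcal/g = 171.6364 kcal/day.

172 kcal/day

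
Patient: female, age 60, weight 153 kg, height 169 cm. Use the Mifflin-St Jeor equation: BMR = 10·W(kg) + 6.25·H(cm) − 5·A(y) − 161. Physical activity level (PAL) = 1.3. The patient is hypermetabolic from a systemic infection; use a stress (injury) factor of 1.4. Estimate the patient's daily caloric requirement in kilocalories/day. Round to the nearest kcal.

3868 kilocalories/day

Mifflin-St Jeor (female): BMR = 10(153) + 6.25(169) − 5(60) − 161 = 1530 + 1056.25 − 300 − 161 = 2125.25 kcal/day.
TEE = BMR × activity factor = 2125.25 × 1.3 = 2762.825 kcal/day.
Apply stress factor: 2762.825 × 1.4 = 3867.955 kcal/day.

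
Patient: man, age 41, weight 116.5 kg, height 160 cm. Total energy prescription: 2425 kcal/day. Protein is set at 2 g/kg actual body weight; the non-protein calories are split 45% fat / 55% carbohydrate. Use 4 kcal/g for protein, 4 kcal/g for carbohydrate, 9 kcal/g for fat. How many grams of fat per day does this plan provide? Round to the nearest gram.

75 g/day

Protein = 2 × 116.5 = 233 g → 233 × 4 = 932 kcal.
Non-protein calories = 2425 − 932 = 1493 kcal.
Fat: 45% × 1493 = 671.85 kcal; carbohydrate: 821.15 kcal.
Fat: 671.85 kcal ÷ 9 kcal/g = 74.65 g.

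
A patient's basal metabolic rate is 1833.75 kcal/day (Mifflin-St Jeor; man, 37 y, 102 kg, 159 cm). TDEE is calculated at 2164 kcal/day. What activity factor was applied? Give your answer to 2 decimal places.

Activity factor = TEE ÷ BMR = 2164 ÷ 1833.75 = 1.18.

1.18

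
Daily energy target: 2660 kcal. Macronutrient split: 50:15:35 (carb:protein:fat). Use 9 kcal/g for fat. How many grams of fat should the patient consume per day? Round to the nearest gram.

Fat energy = 35% × 2660 = 931 kcal.
At 9 kcal/g: 931 ÷ 9 = 103.4444 g.

103 g/day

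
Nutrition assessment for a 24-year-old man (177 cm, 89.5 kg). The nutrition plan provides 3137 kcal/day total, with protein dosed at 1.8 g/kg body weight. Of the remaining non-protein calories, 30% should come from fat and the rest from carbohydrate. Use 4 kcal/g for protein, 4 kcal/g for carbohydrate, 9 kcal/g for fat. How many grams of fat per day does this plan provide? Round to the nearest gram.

Protein = 1.8 × 89.5 = 161.1 g → 161.1 × 4 = 644.4 kcal.
Non-protein calories = 3137 − 644.4 = 2492.6 kcal.
Fat: 30% × 2492.6 = 747.78 kcal; carbohydrate: 1744.82 kcal.
Fat: 747.78 kcal ÷ 9 kcal/g = 83.0867 g.

83 g/day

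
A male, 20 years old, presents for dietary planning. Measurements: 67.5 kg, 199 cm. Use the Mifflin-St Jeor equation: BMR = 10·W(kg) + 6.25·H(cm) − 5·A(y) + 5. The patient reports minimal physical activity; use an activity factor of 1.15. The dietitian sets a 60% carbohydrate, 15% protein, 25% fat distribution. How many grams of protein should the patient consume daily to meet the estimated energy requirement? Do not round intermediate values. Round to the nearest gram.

Mifflin-St Jeor (male): BMR = 10(67.5) + 6.25(199) − 5(20) + 5 = 675 + 1243.75 − 100 + 5 = 1823.75 kcal/day.
TEE = 1823.75 × 1.15 = 2097.3125 kcal/day.
Protein energy = 15% × 2097.3125 = 314.5969 kcal.
Protein = 314.5969 ÷ 4 kcal/g = 78.6492 g.

79 g/day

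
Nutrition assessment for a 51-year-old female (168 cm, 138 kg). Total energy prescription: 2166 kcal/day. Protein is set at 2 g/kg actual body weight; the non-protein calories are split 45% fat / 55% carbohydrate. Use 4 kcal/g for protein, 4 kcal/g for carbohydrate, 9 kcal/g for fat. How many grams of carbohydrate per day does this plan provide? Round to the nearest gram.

146 g/day

Protein = 2 × 138 = 276 g → 276 × 4 = 1104 kcal.
Non-protein calories = 2166 − 1104 = 1062 kcal.
Fat: 45% × 1062 = 477.9 kcal; carbohydrate: 584.1 kcal.
Carbohydrate: 584.1 kcal ÷ 4 kcal/g = 146.025 g.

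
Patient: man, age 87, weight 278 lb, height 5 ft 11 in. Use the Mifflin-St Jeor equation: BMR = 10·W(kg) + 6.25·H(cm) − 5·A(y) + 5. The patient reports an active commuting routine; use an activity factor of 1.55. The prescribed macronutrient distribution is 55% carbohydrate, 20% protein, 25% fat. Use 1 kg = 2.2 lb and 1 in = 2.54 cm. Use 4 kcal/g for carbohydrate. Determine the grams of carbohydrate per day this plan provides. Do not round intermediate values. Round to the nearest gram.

Convert to metric: weight = 278 ÷ 2.2 = 126.3636 kg; height = (5×12 + 11) × 2.54 = 71 × 2.54 = 180.34 cm.
Mifflin-St Jeor (male): BMR = 10(126.3636) + 6.25(180.34) − 5(87) + 5 = 1263.6364 + 1127.125 − 435 + 5 = 1960.7614 kcal/day.
TEE = 1960.7614 × 1.55 = 3039.1801 kcal/day.
Carbohydrate energy = 55% × 3039.1801 = 1671.5491 kcal.
Carbohydrate = 1671.5491 ÷ 4 kcal/g = 417.8873 g.

418 g/day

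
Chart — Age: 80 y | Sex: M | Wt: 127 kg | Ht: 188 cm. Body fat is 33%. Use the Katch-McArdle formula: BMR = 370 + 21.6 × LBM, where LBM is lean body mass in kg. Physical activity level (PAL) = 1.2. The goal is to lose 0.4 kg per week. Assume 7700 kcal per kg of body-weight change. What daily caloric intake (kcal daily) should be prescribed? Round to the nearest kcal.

LBM = 127 × (1 − 0.33) = 85.09 kg. Katch-McArdle: BMR = 370 + 21.6 × 85.09 = 2207.944 kcal/day.
TEE = 2207.944 × 1.2 = 2649.5328 kcal/day.
Required daily deficit = 0.4 × 7700 ÷ 7 = 440 kcal/day.
Target intake = 2649.5328 − 440 = 2209.5328 kcal/day.

2210 kcal daily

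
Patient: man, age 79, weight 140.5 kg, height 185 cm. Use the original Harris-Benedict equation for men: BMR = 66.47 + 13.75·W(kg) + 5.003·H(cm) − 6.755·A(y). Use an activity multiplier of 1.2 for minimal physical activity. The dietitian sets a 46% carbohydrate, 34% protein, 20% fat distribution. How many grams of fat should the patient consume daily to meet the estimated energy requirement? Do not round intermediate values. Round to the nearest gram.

Harris-Benedict: BMR = 66.47 + 13.75(140.5) + 5.003(185) − 6.755(79) = 2390.255 kcal/day.
TEE = 2390.255 × 1.2 = 2868.306 kcal/day.
Fat energy = 20% × 2868.306 = 573.6612 kcal.
Fat = 573.6612 ÷ 9 kcal/g = 63.7401 g.

64 g/day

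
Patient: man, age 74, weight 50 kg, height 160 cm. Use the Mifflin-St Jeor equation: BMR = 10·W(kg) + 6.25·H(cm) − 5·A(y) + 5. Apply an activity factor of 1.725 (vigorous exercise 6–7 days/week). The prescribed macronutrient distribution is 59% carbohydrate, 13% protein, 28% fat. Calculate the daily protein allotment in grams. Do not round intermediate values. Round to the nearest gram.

64 g/day

Mifflin-St Jeor (male): BMR = 10(50) + 6.25(160) − 5(74) + 5 = 500 + 1000 − 370 + 5 = 1135 kcal/day.
TEE = 1135 × 1.725 = 1957.875 kcal/day.
Protein energy = 13% × 1957.875 = 254.5238 kcal.
Protein = 254.5238 ÷ 4 kcal/g = 63.6309 g.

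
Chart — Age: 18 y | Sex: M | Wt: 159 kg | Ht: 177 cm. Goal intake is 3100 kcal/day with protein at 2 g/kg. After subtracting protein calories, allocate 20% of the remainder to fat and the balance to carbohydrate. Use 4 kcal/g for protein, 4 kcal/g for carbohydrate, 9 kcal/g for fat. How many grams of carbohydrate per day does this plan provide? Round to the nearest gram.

366 g/day

Protein = 2 × 159 = 318 g → 318 × 4 = 1272 kcal.
Non-protein calories = 3100 − 1272 = 1828 kcal.
Fat: 20% × 1828 = 365.6 kcal; carbohydrate: 1462.4 kcal.
Carbohydrate: 1462.4 kcal ÷ 4 kcal/g = 365.6 g.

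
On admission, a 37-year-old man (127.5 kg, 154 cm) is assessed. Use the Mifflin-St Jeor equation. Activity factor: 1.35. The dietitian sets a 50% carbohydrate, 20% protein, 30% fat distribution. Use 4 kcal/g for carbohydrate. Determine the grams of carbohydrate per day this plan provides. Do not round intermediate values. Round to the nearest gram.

347 g/day

Mifflin-St Jeor (male): BMR = 10(127.5) + 6.25(154) − 5(37) + 5 = 1275 + 962.5 − 185 + 5 = 2057.5 kcal/day.
TEE = 2057.5 × 1.35 = 2777.625 kcal/day.
Carbohydrate energy = 50% × 2777.625 = 1388.8125 kcal.
Carbohydrate = 1388.8125 ÷ 4 kcal/g = 347.2031 g.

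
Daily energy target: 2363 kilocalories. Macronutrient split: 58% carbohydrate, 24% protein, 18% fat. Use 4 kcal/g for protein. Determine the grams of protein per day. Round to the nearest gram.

Protein energy = 24% × 2363 = 567.12 kcal.
At 4 kcal/g: 567.12 ÷ 4 = 141.78 g.

142 g/day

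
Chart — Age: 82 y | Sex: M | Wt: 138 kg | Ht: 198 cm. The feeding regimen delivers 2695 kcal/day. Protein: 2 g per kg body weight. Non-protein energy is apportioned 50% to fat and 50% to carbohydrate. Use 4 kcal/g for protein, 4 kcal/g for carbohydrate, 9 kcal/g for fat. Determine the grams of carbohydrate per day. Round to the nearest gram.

199 g/day

Protein = 2 × 138 = 276 g → 276 × 4 = 1104 kcal.
Non-protein calories = 2695 − 1104 = 1591 kcal.
Fat: 50% × 1591 = 795.5 kcal; carbohydrate: 795.5 kcal.
Carbohydrate: 795.5 kcal ÷ 4 kcal/g = 198.875 g.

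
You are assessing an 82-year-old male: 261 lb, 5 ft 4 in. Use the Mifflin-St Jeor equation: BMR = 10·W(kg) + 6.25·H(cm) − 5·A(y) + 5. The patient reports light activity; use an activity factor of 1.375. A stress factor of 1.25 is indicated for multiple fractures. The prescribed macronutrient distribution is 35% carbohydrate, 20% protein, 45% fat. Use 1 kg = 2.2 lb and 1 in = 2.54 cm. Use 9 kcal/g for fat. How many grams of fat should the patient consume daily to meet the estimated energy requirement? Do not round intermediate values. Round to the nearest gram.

Convert to metric: weight = 261 ÷ 2.2 = 118.6364 kg; height = (5×12 + 4) × 2.54 = 64 × 2.54 = 162.56 cm.
Mifflin-St Jeor (male): BMR = 10(118.6364) + 6.25(162.56) − 5(82) + 5 = 1186.3636 + 1016 − 410 + 5 = 1797.3636 kcal/day.
TEE = 1797.3636 × 1.375 = 2471.375 kcal/day.
With stress factor 1.25: 2471.375 × 1.25 = 3089.2188 kcal/day.
Fat energy = 45% × 3089.2188 = 1390.1484 kcal.
Fat = 1390.1484 ÷ 9 kcal/g = 154.4609 g.

154 g/day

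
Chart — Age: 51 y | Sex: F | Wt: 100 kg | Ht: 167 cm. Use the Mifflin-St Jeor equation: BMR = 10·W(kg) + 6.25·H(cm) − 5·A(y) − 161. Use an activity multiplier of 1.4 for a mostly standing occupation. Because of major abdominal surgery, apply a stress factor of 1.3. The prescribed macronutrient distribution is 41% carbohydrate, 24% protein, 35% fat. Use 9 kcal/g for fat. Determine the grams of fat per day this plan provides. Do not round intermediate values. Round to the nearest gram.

Mifflin-St Jeor (female): BMR = 10(100) + 6.25(167) − 5(51) − 161 = 1000 + 1043.75 − 255 − 161 = 1627.75 kcal/day.
TEE = 1627.75 × 1.4 = 2278.85 kcal/day.
With stress factor 1.3: 2278.85 × 1.3 = 2962.505 kcal/day.
Fat energy = 35% × 2962.505 = 1036.8768 kcal.
Fat = 1036.8768 ÷ 9 kcal/g = 115.2085 g.

115 g/day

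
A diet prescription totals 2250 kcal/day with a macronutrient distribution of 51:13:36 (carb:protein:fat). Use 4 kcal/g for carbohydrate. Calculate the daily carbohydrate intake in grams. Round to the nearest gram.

Carbohydrate energy = 51% × 2250 = 1147.5 kcal.
At 4 kcal/g: 1147.5 ÷ 4 = 286.875 g.

287 g/day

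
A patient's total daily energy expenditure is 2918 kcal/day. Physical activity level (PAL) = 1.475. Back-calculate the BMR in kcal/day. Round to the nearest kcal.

1978 kcal/day

BMR = TEE ÷ activity factor = 2918 ÷ 1.475 = 1978.3051 kcal/day.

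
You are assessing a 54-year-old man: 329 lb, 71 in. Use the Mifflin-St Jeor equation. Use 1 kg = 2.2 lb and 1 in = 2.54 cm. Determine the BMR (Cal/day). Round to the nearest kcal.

Convert to metric: weight = 329 ÷ 2.2 = 149.5455 kg; height = 71 × 2.54 = 180.34 cm.
Mifflin-St Jeor (male): BMR = 10(149.5455) + 6.25(180.34) − 5(54) + 5 = 1495.4545 + 1127.125 − 270 + 5 = 2357.5795 kcal/day.

2358 Cal/day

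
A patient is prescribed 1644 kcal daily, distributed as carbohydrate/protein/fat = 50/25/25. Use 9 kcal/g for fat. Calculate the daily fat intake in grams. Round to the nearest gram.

Fat energy = 25% × 1644 = 411 kcal.
At 9 kcal/g: 411 ÷ 9 = 45.6667 g.

46 g/day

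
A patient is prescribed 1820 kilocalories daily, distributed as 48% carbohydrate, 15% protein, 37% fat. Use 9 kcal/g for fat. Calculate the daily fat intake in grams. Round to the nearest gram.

Fat energy = 37% × 1820 = 673.4 kcal.
At 9 kcal/g: 673.4 ÷ 9 = 74.8222 g.

75 g/day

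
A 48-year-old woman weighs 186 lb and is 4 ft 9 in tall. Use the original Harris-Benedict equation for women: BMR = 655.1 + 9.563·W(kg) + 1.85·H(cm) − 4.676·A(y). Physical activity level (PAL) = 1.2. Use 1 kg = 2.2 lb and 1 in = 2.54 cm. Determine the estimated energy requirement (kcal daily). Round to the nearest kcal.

Convert to metric: weight = 186 ÷ 2.2 = 84.5455 kg; height = (4×12 + 9) × 2.54 = 57 × 2.54 = 144.78 cm.
Harris-Benedict: BMR = 655.1 + 9.563(84.5455) + 1.85(144.78) − 4.676(48) = 1507.0032 kcal/day.
TEE = BMR × activity factor = 1507.0032 × 1.2 = 1808.4038 kcal/day.

1808 kcal daily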